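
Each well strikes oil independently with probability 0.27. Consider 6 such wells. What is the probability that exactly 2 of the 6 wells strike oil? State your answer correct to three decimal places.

X ~ Binomial(n=6, p=0.27).
P(X=2) = C(6,2) · p^2 · (1−p)^4
= 15 · 0.0729 · 0.28398 = 0.31053

0.311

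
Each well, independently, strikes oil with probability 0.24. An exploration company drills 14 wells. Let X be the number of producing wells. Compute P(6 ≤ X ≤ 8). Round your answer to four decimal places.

X ~ Binomial(14, 0.24); P(6 ≤ X ≤ 8) = Σ C(14,k) p^k (1−p)^(14−k) over k:
  k=6: C(14,6)·0.24^6·0.76^8 = 0.063875
  k=7: C(14,7)·0.24^7·0.76^7 = 0.023053
  k=8: C(14,8)·0.24^8·0.76^6 = 0.006370
Total = 0.093298

0.0933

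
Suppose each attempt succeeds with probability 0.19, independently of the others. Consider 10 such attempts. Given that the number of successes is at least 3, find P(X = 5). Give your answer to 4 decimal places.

0.0745

X ~ Binomial(10, 0.19). Want P(X=5 | X≥3) = P(X=5) / P(X≥3).
P(X=5) = C(10,5)·0.19^5·0.81^5 = 0.021757
P(X≥3) = 1 − 0.121577 − 0.285180 − 0.301023 = 0.292220
Ratio = 0.021757 / 0.292220 = 0.074453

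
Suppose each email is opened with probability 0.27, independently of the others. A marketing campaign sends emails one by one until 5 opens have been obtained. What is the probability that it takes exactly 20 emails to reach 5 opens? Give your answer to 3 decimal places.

0.050

Y = trial on which the fifth success occurs; negative binomial, r=5, p=0.27.
P(Y=20) = C(19,4) · p^5 · (1−p)^15
= 3876 · 0.0014349 · 0.0089093 = 0.04955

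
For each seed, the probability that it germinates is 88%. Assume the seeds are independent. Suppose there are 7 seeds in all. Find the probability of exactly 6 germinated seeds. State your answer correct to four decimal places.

0.3901

X ~ Binomial(n=7, p=0.88).
P(X=6) = C(7,6) · p^6 · (1−p)^1
= 7 · 0.4644 · 0.12 = 0.390099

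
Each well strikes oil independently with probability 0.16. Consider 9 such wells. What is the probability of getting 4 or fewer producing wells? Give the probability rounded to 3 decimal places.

0.993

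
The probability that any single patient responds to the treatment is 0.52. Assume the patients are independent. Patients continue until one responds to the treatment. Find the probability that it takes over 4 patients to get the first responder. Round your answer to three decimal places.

0.053

Y = number of patients to the first success; geometric, p = 0.52.
P(Y > 4) = P(first 4 all fail) = (1−p)^4 = 0.05308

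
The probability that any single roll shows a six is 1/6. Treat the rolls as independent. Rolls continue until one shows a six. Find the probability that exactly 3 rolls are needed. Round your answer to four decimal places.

Geometric (trials to first success), p = 0.166667.
P(Y = 3) = (1−p)^2 · p = 0.69444 · 0.166667 = 0.115741

0.1157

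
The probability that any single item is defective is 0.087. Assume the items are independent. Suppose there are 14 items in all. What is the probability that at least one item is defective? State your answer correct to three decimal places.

P(at least one) = 1 − P(none) = 1 − (1 − 0.087)^14
= 1 − 0.27963 = 0.72037

0.720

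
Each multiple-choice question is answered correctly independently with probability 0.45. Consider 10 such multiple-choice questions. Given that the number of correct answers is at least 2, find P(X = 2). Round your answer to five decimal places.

X ~ Binomial(10, 0.45). Want P(X=2 | X≥2) = P(X=2) / P(X≥2).
P(X=2) = C(10,2)·0.45^2·0.55^8 = 0.0763026
P(X≥2) = 1 − 0.0025330 − 0.0207241 = 0.9767429
Ratio = 0.0763026 / 0.9767429 = 0.0781194

0.07812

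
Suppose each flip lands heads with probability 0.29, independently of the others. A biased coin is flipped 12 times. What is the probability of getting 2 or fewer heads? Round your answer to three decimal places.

0.278

X ~ Binomial(12, 0.29); P(X ≤ 2) = Σ C(12,k) p^k (1−p)^(12−k) over k:
  k=0: C(12,0)·0.29^0·0.71^12 = 0.01641
  k=1: C(12,1)·0.29^1·0.71^11 = 0.08043
  k=2: C(12,2)·0.29^2·0.71^10 = 0.18069
Total = 0.27753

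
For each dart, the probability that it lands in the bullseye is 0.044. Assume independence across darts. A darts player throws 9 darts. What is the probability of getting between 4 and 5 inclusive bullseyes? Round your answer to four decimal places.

0.0004

X ~ Binomial(9, 0.044); P(4 ≤ X ≤ 5) = Σ C(9,k) p^k (1−p)^(9−k) over k:
  k=4: C(9,4)·0.044^4·0.956^5 = 0.000377
  k=5: C(9,5)·0.044^5·0.956^4 = 0.000017
Total = 0.000394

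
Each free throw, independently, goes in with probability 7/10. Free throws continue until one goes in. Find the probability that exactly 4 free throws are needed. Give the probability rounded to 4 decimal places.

Geometric (trials to first success), p = 0.70.
P(Y = 4) = (1−p)^3 · p = 0.027 · 0.70 = 0.018900

0.0189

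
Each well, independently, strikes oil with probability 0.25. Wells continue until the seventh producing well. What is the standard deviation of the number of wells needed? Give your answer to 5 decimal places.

9.16515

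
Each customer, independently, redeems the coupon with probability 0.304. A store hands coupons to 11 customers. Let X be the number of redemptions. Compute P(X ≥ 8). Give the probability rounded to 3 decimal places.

0.005

X ~ Binomial(11, 0.304); P(X ≥ 8) = Σ C(11,k) p^k (1−p)^(11−k) over k:
  k=8: C(11,8)·0.304^8·0.696^3 = 0.00406
  k=9: C(11,9)·0.304^9·0.696^2 = 0.00059
  k=10: C(11,10)·0.304^10·0.696^1 = 0.00005
  k=11: C(11,11)·0.304^11·0.696^0 = 0.00000
Total = 0.00470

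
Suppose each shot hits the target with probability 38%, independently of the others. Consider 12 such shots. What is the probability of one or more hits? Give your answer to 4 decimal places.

0.9968

P(at least one) = 1 − P(none) = 1 − (1 − 0.38)^12
= 1 − 0.003226 = 0.996774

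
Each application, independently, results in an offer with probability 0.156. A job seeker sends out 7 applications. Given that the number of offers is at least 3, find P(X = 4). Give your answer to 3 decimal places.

X ~ Binomial(7, 0.156). Want P(X=4 | X≥3) = P(X=4) / P(X≥3).
P(X=4) = C(7,4)·0.156^4·0.844^3 = 0.01246
P(X≥3) = 1 − 0.30507 − 0.39471 − 0.21887 = 0.08136
Ratio = 0.01246 / 0.08136 = 0.15318

0.153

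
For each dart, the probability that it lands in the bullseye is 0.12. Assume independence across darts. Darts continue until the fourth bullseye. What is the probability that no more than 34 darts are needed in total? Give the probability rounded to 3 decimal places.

Finishing within 34 darts ⇔ at least 4 successes in the first 34. With X ~ Binomial(34, 0.12), P(Y ≤ 34) = 1 − P(X ≤ 3).
  k=0: C(34,0)·0.12^0·0.88^34 = 0.01295
  k=1: C(34,1)·0.12^1·0.88^33 = 0.06006
  k=2: C(34,2)·0.12^2·0.88^32 = 0.13514
  k=3: C(34,3)·0.12^3·0.88^31 = 0.19656
1 − 0.40471 = 0.59529

0.595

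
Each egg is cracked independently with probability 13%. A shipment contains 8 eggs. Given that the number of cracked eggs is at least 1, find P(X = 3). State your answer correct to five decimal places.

0.09128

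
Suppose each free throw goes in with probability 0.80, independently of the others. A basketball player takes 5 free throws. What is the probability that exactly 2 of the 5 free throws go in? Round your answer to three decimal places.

X ~ Binomial(n=5, p=0.80).
P(X=2) = C(5,2) · p^2 · (1−p)^3
= 10 · 0.64 · 0.008 = 0.05120

0.051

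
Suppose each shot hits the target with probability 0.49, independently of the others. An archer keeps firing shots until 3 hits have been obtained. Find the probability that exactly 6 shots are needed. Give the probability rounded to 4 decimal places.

Y = trial on which the third success occurs; negative binomial, r=3, p=0.49.
P(Y=6) = C(5,2) · p^3 · (1−p)^3
= 10 · 0.11765 · 0.13265 = 0.156063

0.1561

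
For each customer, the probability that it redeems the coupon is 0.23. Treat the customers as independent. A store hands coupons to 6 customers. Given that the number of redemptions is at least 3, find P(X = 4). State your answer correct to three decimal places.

X ~ Binomial(6, 0.23). Want P(X=4 | X≥3) = P(X=4) / P(X≥3).
P(X=4) = C(6,4)·0.23^4·0.77^2 = 0.02489
P(X≥3) = 1 − 0.20842 − 0.37354 − 0.27894 = 0.13910
Ratio = 0.02489 / 0.13910 = 0.17892

0.179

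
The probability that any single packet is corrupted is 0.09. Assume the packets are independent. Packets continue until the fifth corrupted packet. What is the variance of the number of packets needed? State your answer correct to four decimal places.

561.7284

Y = total packets until the fifth success; negative binomial with r=5, p=0.09.
Var(Y) = r(1−p)/p² = 5·0.91 / 0.09² = 561.728395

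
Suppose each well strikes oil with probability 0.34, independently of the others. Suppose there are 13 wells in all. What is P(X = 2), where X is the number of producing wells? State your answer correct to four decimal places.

0.0933

X ~ Binomial(n=13, p=0.34).
P(X=2) = C(13,2) · p^2 · (1−p)^11
= 78 · 0.1156 · 0.010351 = 0.093333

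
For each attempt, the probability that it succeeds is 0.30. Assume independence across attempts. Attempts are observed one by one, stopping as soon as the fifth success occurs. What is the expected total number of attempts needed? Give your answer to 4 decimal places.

Y = total attempts until the fifth success; negative binomial with r=5, p=0.30.
E[Y] = r / p = 5 / 0.30 = 16.666667

16.6667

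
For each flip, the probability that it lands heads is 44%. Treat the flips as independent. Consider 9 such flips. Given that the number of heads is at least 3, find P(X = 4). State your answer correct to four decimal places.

X ~ Binomial(9, 0.44). Want P(X=4 | X≥3) = P(X=4) / P(X≥3).
P(X=4) = C(9,4)·0.44^4·0.56^5 = 0.260089
P(X≥3) = 1 − 0.005416 − 0.038300 − 0.120372 = 0.835912
Ratio = 0.260089 / 0.835912 = 0.311144

0.3111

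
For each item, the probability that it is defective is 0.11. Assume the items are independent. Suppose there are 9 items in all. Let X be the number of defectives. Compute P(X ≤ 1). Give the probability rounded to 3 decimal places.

X ~ Binomial(9, 0.11); P(X ≤ 1) = Σ C(9,k) p^k (1−p)^(9−k) over k:
  k=0: C(9,0)·0.11^0·0.89^9 = 0.35036
  k=1: C(9,1)·0.11^1·0.89^8 = 0.38972
Total = 0.74008

0.740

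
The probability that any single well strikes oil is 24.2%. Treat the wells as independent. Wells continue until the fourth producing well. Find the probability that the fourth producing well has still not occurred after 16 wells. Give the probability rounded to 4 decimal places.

0.4343

Needing more than 16 wells ⇔ fewer than 4 successes in the first 16. With X ~ Binomial(16, 0.242), P(Y > 16) = P(X ≤ 3).
  k=0: C(16,0)·0.242^0·0.758^16 = 0.011877
  k=1: C(16,1)·0.242^1·0.758^15 = 0.060670
  k=2: C(16,2)·0.242^2·0.758^14 = 0.145272
  k=3: C(16,3)·0.242^3·0.758^13 = 0.216438
P(X ≤ 3) = 0.434257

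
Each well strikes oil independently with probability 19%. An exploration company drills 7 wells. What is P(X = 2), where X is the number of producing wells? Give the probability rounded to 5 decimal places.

X ~ Binomial(n=7, p=0.19).
P(X=2) = C(7,2) · p^2 · (1−p)^5
= 21 · 0.0361 · 0.34868 = 0.2643331

0.26433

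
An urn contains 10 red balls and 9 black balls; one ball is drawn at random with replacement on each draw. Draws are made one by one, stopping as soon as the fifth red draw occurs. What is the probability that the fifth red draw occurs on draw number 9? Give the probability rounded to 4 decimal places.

Y = trial on which the fifth success occurs; negative binomial, r=5, p=0.526316.
P(Y=9) = C(8,4) · p^5 · (1−p)^4
= 70 · 0.040386 · 0.050345 = 0.142326

0.1423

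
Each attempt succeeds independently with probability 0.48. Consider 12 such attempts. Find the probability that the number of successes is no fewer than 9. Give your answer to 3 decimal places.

X ~ Binomial(12, 0.48); P(X ≥ 9) = Σ C(12,k) p^k (1−p)^(12−k) over k:
  k=9: C(12,9)·0.48^9·0.52^3 = 0.04184
  k=10: C(12,10)·0.48^10·0.52^2 = 0.01159
  k=11: C(12,11)·0.48^11·0.52^1 = 0.00194
  k=12: C(12,12)·0.48^12·0.52^0 = 0.00015
Total = 0.05552

0.056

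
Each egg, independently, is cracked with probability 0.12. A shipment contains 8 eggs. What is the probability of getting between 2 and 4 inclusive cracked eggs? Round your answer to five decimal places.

X ~ Binomial(8, 0.12); P(2 ≤ X ≤ 4) = Σ C(8,k) p^k (1−p)^(8−k) over k:
  k=2: C(8,2)·0.12^2·0.88^6 = 0.1872477
  k=3: C(8,3)·0.12^3·0.88^5 = 0.0510676
  k=4: C(8,4)·0.12^4·0.88^4 = 0.0087047
Total = 0.2470200

0.24702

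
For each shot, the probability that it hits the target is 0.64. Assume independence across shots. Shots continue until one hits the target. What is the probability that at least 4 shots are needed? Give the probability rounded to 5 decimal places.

Y = number of shots to the first success; geometric, p = 0.64.
P(Y > 3) = P(first 3 all fail) = (1−p)^3 = 0.0466560

0.04666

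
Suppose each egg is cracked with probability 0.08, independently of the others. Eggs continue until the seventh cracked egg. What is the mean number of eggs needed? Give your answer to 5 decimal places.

Y = total eggs until the seventh success; negative binomial with r=7, p=0.08.
E[Y] = r / p = 7 / 0.08 = 87.5000000

87.50000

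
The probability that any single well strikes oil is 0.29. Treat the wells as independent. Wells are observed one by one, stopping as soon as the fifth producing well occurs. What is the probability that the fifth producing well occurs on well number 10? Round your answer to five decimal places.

0.04663

Y = trial on which the fifth success occurs; negative binomial, r=5, p=0.29.
P(Y=10) = C(9,4) · p^5 · (1−p)^5
= 126 · 0.0020511 · 0.18042 = 0.0466286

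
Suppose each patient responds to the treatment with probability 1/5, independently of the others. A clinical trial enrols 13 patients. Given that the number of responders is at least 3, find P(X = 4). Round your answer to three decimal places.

X ~ Binomial(13, 0.20). Want P(X=4 | X≥3) = P(X=4) / P(X≥3).
P(X=4) = C(13,4)·0.20^4·0.80^9 = 0.15355
P(X≥3) = 1 − 0.05498 − 0.17867 − 0.26801 = 0.49835
Ratio = 0.15355 / 0.49835 = 0.30811

0.308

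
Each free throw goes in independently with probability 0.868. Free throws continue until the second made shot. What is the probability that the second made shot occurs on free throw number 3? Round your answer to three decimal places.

0.199

Y = trial on which the second success occurs; negative binomial, r=2, p=0.868.
P(Y=3) = C(2,1) · p^2 · (1−p)^1
= 2 · 0.75342 · 0.132 = 0.19890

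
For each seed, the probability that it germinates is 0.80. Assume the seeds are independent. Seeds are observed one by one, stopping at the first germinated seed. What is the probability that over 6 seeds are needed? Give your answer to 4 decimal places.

Y = number of seeds to the first success; geometric, p = 0.80.
P(Y > 6) = P(first 6 all fail) = (1−p)^6 = 0.000064

0.0001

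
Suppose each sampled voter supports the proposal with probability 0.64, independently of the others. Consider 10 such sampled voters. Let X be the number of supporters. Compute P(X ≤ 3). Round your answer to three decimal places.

0.031

X ~ Binomial(10, 0.64); P(X ≤ 3) = Σ C(10,k) p^k (1−p)^(10−k) over k:
  k=0: C(10,0)·0.64^0·0.36^10 = 0.00004
  k=1: C(10,1)·0.64^1·0.36^9 = 0.00065
  k=2: C(10,2)·0.64^2·0.36^8 = 0.00520
  k=3: C(10,3)·0.64^3·0.36^7 = 0.02465
Total = 0.03054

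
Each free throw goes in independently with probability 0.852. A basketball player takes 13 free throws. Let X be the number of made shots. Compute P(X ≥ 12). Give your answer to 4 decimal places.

0.4062

X ~ Binomial(13, 0.852); P(X ≥ 12) = Σ C(13,k) p^k (1−p)^(13−k) over k:
  k=12: C(13,12)·0.852^12·0.148^1 = 0.281501
  k=13: C(13,13)·0.852^13·0.148^0 = 0.124656
Total = 0.406158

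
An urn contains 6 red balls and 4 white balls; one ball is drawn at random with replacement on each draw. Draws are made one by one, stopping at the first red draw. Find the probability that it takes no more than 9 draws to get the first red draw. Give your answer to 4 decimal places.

0.9997

Y = number of draws to the first success; geometric, p = 0.60.
P(Y ≤ 9) = 1 − (1−p)^9 = 1 − 0.000262 = 0.999738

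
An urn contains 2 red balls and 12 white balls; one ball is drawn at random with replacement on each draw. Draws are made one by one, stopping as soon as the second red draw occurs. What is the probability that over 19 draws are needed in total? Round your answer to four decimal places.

0.2227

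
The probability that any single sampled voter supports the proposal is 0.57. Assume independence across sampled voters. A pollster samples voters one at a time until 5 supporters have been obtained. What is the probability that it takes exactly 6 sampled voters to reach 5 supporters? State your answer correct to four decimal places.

0.1294

Y = trial on which the fifth success occurs; negative binomial, r=5, p=0.57.
P(Y=6) = C(5,4) · p^5 · (1−p)^1
= 5 · 0.060169 · 0.43 = 0.129364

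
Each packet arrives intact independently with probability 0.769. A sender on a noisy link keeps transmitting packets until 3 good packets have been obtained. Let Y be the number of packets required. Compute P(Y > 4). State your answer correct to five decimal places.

0.23010

Needing more than 4 packets ⇔ fewer than 3 successes in the first 4. With X ~ Binomial(4, 0.769), P(Y > 4) = P(X ≤ 2).
  k=0: C(4,0)·0.769^0·0.231^4 = 0.0028474
  k=1: C(4,1)·0.769^1·0.231^3 = 0.0379160
  k=2: C(4,2)·0.769^2·0.231^2 = 0.1893337
P(X ≤ 2) = 0.2300971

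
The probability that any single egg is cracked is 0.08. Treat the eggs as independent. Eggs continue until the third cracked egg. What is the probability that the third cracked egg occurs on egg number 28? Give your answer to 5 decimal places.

0.02235

Y = trial on which the third success occurs; negative binomial, r=3, p=0.08.
P(Y=28) = C(27,2) · p^3 · (1−p)^25
= 351 · 0.000512 · 0.12436 = 0.0223498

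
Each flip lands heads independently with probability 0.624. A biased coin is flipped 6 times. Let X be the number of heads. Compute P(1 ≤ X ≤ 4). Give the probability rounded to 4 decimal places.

X ~ Binomial(6, 0.624); P(1 ≤ X ≤ 4) = Σ C(6,k) p^k (1−p)^(6−k) over k:
  k=1: C(6,1)·0.624^1·0.376^5 = 0.028137
  k=2: C(6,2)·0.624^2·0.376^4 = 0.116738
  k=3: C(6,3)·0.624^3·0.376^3 = 0.258314
  k=4: C(6,4)·0.624^4·0.376^2 = 0.321518
Total = 0.724706

0.7247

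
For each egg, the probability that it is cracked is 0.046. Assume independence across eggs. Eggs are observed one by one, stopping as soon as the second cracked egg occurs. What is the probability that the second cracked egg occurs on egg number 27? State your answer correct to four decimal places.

0.0170

Y = trial on which the second success occurs; negative binomial, r=2, p=0.046.
P(Y=27) = C(26,1) · p^2 · (1−p)^25
= 26 · 0.002116 · 0.30811 = 0.016951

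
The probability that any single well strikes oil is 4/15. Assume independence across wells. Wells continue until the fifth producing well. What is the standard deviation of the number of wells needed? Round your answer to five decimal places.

Y = total wells until the fifth success; negative binomial with r=5, p=0.266667.
SD(Y) = √[r(1−p)/p²] = √(51.5625000) = 7.1807033

7.18070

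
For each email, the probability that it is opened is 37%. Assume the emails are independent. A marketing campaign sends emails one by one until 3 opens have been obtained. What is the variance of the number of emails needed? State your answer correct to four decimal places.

Y = total emails until the third success; negative binomial with r=3, p=0.37.
Var(Y) = r(1−p)/p² = 3·0.63 / 0.37² = 13.805698

13.8057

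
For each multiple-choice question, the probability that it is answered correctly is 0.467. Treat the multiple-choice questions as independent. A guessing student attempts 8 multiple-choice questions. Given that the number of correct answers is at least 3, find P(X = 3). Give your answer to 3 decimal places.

0.304

X ~ Binomial(8, 0.467). Want P(X=3 | X≥3) = P(X=3) / P(X≥3).
P(X=3) = C(8,3)·0.467^3·0.533^5 = 0.24534
P(X≥3) = 1 − 0.00651 − 0.04566 − 0.14001 = 0.80782
Ratio = 0.24534 / 0.80782 = 0.30371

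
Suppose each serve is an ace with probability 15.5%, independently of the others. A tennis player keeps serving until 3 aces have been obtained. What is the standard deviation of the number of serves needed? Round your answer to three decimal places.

10.272

Y = total serves until the third success; negative binomial with r=3, p=0.155.
SD(Y) = √[r(1−p)/p²] = √(105.51509) = 10.27205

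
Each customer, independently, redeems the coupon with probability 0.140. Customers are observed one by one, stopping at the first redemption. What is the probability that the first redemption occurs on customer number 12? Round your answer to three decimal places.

0.027

Geometric (trials to first success), p = 0.14.
P(Y = 12) = (1−p)^11 · p = 0.19032 · 0.14 = 0.02664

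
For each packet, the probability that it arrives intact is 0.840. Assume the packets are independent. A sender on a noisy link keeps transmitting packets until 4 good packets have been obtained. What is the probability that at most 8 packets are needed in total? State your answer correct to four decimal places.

0.9962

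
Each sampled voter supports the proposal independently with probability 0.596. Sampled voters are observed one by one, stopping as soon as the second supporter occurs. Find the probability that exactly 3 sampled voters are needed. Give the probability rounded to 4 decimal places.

0.2870

Y = trial on which the second success occurs; negative binomial, r=2, p=0.596.
P(Y=3) = C(2,1) · p^2 · (1−p)^1
= 2 · 0.35522 · 0.404 = 0.287015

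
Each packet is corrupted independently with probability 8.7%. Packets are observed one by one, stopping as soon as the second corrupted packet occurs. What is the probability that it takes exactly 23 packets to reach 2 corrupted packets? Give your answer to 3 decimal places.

0.025

Y = trial on which the second success occurs; negative binomial, r=2, p=0.087.
P(Y=23) = C(22,1) · p^2 · (1−p)^21
= 22 · 0.007569 · 0.14787 = 0.02462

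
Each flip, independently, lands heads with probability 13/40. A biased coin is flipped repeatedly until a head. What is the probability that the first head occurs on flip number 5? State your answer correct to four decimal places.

Geometric (trials to first success), p = 0.325.
P(Y = 5) = (1−p)^4 · p = 0.20759 · 0.325 = 0.067468

0.0675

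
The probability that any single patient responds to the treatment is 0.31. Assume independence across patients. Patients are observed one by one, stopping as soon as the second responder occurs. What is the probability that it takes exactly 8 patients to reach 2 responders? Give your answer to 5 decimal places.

Y = trial on which the second success occurs; negative binomial, r=2, p=0.31.
P(Y=8) = C(7,1) · p^2 · (1−p)^6
= 7 · 0.0961 · 0.10792 = 0.0725965

0.07260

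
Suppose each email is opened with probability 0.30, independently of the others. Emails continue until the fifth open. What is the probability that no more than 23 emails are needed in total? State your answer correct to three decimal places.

Finishing within 23 emails ⇔ at least 5 successes in the first 23. With X ~ Binomial(23, 0.30), P(Y ≤ 23) = 1 − P(X ≤ 4).
  k=0: C(23,0)·0.30^0·0.70^23 = 0.00027
  k=1: C(23,1)·0.30^1·0.70^22 = 0.00270
  k=2: C(23,2)·0.30^2·0.70^21 = 0.01272
  k=3: C(23,3)·0.30^3·0.70^20 = 0.03815
  k=4: C(23,4)·0.30^4·0.70^19 = 0.08176
1 − 0.13560 = 0.86440

0.864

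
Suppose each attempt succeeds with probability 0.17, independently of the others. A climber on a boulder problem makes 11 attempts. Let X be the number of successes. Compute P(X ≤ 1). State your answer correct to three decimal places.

X ~ Binomial(11, 0.17); P(X ≤ 1) = Σ C(11,k) p^k (1−p)^(11−k) over k:
  k=0: C(11,0)·0.17^0·0.83^11 = 0.12878
  k=1: C(11,1)·0.17^1·0.83^10 = 0.29015
Total = 0.41893

0.419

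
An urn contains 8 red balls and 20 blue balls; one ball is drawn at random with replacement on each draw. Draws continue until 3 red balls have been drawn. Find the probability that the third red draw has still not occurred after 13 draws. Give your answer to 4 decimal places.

0.2353

Needing more than 13 draws ⇔ fewer than 3 successes in the first 13. With X ~ Binomial(13, 0.285714), P(Y > 13) = P(X ≤ 2).
  k=0: C(13,0)·0.285714^0·0.714286^13 = 0.012599
  k=1: C(13,1)·0.285714^1·0.714286^12 = 0.065515
  k=2: C(13,2)·0.285714^2·0.714286^11 = 0.157235
P(X ≤ 2) = 0.235349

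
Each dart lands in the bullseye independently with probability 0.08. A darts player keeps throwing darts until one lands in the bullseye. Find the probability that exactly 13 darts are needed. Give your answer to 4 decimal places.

Geometric (trials to first success), p = 0.08.
P(Y = 13) = (1−p)^12 · p = 0.36767 · 0.08 = 0.029413

0.0294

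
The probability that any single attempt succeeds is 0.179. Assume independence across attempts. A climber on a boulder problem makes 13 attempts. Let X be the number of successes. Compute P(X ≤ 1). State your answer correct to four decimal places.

0.2952

X ~ Binomial(13, 0.179); P(X ≤ 1) = Σ C(13,k) p^k (1−p)^(13−k) over k:
  k=0: C(13,0)·0.179^0·0.821^13 = 0.076995
  k=1: C(13,1)·0.179^1·0.821^12 = 0.218230
Total = 0.295225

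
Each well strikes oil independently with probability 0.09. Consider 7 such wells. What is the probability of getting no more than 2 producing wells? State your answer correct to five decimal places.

0.98067

X ~ Binomial(7, 0.09); P(X ≤ 2) = Σ C(7,k) p^k (1−p)^(7−k) over k:
  k=0: C(7,0)·0.09^0·0.91^7 = 0.5167610
  k=1: C(7,1)·0.09^1·0.91^6 = 0.3577576
  k=2: C(7,2)·0.09^2·0.91^5 = 0.1061479
Total = 0.9806665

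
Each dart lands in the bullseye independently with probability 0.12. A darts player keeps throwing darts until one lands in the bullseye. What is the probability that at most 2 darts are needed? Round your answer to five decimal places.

0.22560

Y = number of darts to the first success; geometric, p = 0.12.
P(Y ≤ 2) = 1 − (1−p)^2 = 1 − 0.7744000 = 0.2256000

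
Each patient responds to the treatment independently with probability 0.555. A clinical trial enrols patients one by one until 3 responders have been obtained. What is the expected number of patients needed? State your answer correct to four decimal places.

5.4054

Y = total patients until the third success; negative binomial with r=3, p=0.555.
E[Y] = r / p = 3 / 0.555 = 5.405405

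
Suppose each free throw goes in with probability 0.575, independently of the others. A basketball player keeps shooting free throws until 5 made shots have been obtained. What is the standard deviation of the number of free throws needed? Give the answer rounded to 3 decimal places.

Y = total free throws until the fifth success; negative binomial with r=5, p=0.575.
SD(Y) = √[r(1−p)/p²] = √(6.42722) = 2.53520

2.535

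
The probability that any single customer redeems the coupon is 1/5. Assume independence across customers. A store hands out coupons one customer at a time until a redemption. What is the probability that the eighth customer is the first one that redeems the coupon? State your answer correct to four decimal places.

0.0419

Geometric (trials to first success), p = 0.20.
P(Y = 8) = (1−p)^7 · p = 0.20972 · 0.20 = 0.041943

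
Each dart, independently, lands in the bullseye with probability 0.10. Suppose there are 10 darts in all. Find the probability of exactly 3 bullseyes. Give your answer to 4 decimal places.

0.0574

X ~ Binomial(n=10, p=0.10).
P(X=3) = C(10,3) · p^3 · (1−p)^7
= 120 · 0.001 · 0.4783 = 0.057396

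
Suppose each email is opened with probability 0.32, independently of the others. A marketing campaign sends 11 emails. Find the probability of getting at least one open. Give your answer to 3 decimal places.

P(at least one) = 1 − P(none) = 1 − (1 − 0.32)^11
= 1 − 0.01437 = 0.98563

0.986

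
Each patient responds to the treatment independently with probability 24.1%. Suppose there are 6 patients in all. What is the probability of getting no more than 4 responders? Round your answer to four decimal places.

0.9961

X ~ Binomial(6, 0.241); P(X ≤ 4) = Σ C(6,k) p^k (1−p)^(6−k) over k:
  k=0: C(6,0)·0.241^0·0.759^6 = 0.191184
  k=1: C(6,1)·0.241^1·0.759^5 = 0.364231
  k=2: C(6,2)·0.241^2·0.759^4 = 0.289130
  k=3: C(6,3)·0.241^3·0.759^3 = 0.122407
  k=4: C(6,4)·0.241^4·0.759^2 = 0.029150
Total = 0.996102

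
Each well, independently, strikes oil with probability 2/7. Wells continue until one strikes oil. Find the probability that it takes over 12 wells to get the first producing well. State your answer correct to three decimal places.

0.018

Y = number of wells to the first success; geometric, p = 0.285714.
P(Y > 12) = P(first 12 all fail) = (1−p)^12 = 0.01764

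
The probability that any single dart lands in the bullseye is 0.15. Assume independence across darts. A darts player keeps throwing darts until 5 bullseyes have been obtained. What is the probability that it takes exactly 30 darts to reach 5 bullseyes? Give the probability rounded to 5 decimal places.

0.03102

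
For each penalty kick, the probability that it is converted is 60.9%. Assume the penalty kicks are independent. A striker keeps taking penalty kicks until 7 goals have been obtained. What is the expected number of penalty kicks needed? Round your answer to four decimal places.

Y = total penalty kicks until the seventh success; negative binomial with r=7, p=0.609.
E[Y] = r / p = 7 / 0.609 = 11.494253

11.4943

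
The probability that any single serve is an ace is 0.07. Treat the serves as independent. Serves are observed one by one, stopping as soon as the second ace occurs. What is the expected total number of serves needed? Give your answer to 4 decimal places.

Y = total serves until the second success; negative binomial with r=2, p=0.07.
E[Y] = r / p = 2 / 0.07 = 28.571429

28.5714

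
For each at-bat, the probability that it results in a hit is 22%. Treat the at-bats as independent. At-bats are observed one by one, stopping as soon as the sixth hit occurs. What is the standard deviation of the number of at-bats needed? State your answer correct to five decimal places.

Y = total at-bats until the sixth success; negative binomial with r=6, p=0.22.
SD(Y) = √[r(1−p)/p²] = √(96.6942149) = 9.8333217

9.83332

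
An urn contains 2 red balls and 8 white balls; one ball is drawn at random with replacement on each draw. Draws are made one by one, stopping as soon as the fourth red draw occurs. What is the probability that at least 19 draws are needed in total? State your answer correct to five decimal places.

0.50103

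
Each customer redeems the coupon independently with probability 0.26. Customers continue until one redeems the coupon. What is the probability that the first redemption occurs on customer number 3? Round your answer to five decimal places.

Geometric (trials to first success), p = 0.26.
P(Y = 3) = (1−p)^2 · p = 0.5476 · 0.26 = 0.1423760

0.14238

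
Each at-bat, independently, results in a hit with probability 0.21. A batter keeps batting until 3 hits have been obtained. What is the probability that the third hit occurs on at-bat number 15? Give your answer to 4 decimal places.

0.0498

Y = trial on which the third success occurs; negative binomial, r=3, p=0.21.
P(Y=15) = C(14,2) · p^3 · (1−p)^12
= 91 · 0.009261 · 0.059092 = 0.049799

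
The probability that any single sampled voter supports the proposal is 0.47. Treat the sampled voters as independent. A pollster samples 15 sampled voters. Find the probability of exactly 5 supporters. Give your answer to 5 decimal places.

X ~ Binomial(n=15, p=0.47).
P(X=5) = C(15,5) · p^5 · (1−p)^10
= 3003 · 0.022935 · 0.0017489 = 0.1204490

0.12045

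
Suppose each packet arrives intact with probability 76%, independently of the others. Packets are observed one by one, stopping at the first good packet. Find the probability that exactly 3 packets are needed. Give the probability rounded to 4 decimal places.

0.0438

Geometric (trials to first success), p = 0.76.
P(Y = 3) = (1−p)^2 · p = 0.0576 · 0.76 = 0.043776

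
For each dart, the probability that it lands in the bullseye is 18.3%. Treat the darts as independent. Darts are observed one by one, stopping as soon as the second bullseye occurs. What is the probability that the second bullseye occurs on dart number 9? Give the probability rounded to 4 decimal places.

0.0651

Y = trial on which the second success occurs; negative binomial, r=2, p=0.183.
P(Y=9) = C(8,1) · p^2 · (1−p)^7
= 8 · 0.033489 · 0.24297 = 0.065095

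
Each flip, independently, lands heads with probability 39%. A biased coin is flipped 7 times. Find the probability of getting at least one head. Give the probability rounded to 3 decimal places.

0.969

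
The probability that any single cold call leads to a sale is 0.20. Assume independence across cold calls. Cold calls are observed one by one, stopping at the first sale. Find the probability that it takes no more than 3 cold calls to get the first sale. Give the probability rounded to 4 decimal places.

0.4880

Y = number of cold calls to the first success; geometric, p = 0.20.
P(Y ≤ 3) = 1 − (1−p)^3 = 1 − 0.512000 = 0.488000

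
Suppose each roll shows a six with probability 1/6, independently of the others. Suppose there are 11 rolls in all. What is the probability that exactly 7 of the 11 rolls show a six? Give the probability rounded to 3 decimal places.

0.001

X ~ Binomial(n=11, p=0.166667).
P(X=7) = C(11,7) · p^7 · (1−p)^4
= 330 · 3.5722e-06 · 0.48225 = 0.00057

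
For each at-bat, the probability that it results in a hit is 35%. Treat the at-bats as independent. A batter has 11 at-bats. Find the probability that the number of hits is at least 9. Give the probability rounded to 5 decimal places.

X ~ Binomial(11, 0.35); P(X ≥ 9) = Σ C(11,k) p^k (1−p)^(11−k) over k:
  k=9: C(11,9)·0.35^9·0.65^2 = 0.0018315
  k=10: C(11,10)·0.35^10·0.65^1 = 0.0001972
  k=11: C(11,11)·0.35^11·0.65^0 = 0.0000097
Total = 0.0020384

0.00204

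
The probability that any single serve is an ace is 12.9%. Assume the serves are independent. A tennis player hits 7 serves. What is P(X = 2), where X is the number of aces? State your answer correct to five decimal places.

0.17518

X ~ Binomial(n=7, p=0.129).
P(X=2) = C(7,2) · p^2 · (1−p)^5
= 21 · 0.016641 · 0.50129 = 0.1751820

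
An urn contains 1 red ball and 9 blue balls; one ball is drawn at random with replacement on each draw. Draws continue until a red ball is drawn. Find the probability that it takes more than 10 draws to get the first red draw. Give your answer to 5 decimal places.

0.34868

Y = number of draws to the first success; geometric, p = 0.10.
P(Y > 10) = P(first 10 all fail) = (1−p)^10 = 0.3486784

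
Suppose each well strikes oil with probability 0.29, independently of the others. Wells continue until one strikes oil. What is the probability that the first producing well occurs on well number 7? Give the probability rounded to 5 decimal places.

0.03715

Geometric (trials to first success), p = 0.29.
P(Y = 7) = (1−p)^6 · p = 0.1281 · 0.29 = 0.0371491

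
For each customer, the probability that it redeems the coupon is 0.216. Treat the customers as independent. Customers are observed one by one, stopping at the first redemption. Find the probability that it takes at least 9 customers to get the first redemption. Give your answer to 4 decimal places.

0.1427

Y = number of customers to the first success; geometric, p = 0.216.
P(Y > 8) = P(first 8 all fail) = (1−p)^8 = 0.142734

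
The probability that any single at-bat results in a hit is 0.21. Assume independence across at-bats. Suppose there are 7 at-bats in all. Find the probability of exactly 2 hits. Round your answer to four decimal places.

0.2850

X ~ Binomial(n=7, p=0.21).
P(X=2) = C(7,2) · p^2 · (1−p)^5
= 21 · 0.0441 · 0.30771 = 0.284966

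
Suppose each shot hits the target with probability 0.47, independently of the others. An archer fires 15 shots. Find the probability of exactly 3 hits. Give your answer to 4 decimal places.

0.0232

X ~ Binomial(n=15, p=0.47).
P(X=3) = C(15,3) · p^3 · (1−p)^12
= 455 · 0.10382 · 0.00049126 = 0.023207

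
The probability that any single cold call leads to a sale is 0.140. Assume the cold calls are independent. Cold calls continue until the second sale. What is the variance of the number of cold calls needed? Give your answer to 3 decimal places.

Y = total cold calls until the second success; negative binomial with r=2, p=0.14.
Var(Y) = r(1−p)/p² = 2·0.86 / 0.14² = 87.75510

87.755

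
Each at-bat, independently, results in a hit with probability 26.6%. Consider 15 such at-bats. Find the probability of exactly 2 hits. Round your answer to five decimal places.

0.13335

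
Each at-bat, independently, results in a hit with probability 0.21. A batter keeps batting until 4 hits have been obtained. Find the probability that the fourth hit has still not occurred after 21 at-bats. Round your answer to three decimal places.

0.329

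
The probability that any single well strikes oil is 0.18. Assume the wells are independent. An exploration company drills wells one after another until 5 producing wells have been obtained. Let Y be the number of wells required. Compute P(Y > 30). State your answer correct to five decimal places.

Needing more than 30 wells ⇔ fewer than 5 successes in the first 30. With X ~ Binomial(30, 0.18), P(Y > 30) = P(X ≤ 4).
  k=0: C(30,0)·0.18^0·0.82^30 = 0.0025967
  k=1: C(30,1)·0.18^1·0.82^29 = 0.0171000
  k=2: C(30,2)·0.18^2·0.82^28 = 0.0544280
  k=3: C(30,3)·0.18^3·0.82^27 = 0.1115110
  k=4: C(30,4)·0.18^4·0.82^26 = 0.1652266
P(X ≤ 4) = 0.3508622

0.35086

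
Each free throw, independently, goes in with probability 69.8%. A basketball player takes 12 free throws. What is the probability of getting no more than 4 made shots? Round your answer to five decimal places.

0.00991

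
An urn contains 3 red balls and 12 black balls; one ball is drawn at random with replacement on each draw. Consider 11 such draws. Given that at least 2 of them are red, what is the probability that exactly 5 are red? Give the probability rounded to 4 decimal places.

0.0572

X ~ Binomial(11, 0.20). Want P(X=5 | X≥2) = P(X=5) / P(X≥2).
P(X=5) = C(11,5)·0.20^5·0.80^6 = 0.038755
P(X≥2) = 1 − 0.085899 − 0.236223 = 0.677877
Ratio = 0.038755 / 0.677877 = 0.057172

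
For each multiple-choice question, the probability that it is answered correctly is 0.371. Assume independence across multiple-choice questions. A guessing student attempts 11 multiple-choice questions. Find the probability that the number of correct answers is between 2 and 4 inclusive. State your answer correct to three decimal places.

0.567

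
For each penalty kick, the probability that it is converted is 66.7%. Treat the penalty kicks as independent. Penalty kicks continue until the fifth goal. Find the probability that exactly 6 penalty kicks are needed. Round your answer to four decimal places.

0.2198

Y = trial on which the fifth success occurs; negative binomial, r=5, p=0.667.
P(Y=6) = C(5,4) · p^5 · (1−p)^1
= 5 · 0.13202 · 0.333 = 0.219808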